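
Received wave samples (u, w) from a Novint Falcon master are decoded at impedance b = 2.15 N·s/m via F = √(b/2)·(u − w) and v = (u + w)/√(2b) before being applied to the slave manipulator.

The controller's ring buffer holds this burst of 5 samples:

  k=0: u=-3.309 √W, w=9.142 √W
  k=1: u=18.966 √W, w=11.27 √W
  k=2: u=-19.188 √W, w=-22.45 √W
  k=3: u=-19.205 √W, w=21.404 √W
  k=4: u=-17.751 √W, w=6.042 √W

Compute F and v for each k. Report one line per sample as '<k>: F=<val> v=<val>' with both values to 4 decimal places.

0: F=-12.9095 v=2.8129
1: F=7.9794 v=14.5811
2: F=3.3821 v=-20.0796
3: F=-42.1043 v=1.0605
4: F=-24.6691 v=-5.6466

k=0: u−w=-12.4510, u+w=5.8330; √(b/2)=1.0368, √(2b)=2.0736; F=1.0368×(-12.451)=-12.9095, v=5.8330/2.0736=2.8129
k=1: u−w=7.6960, u+w=30.2360; √(b/2)=1.0368, √(2b)=2.0736; F=1.0368×7.696=7.9794, v=30.2360/2.0736=14.5811
k=2: u−w=3.2620, u+w=-41.6380; √(b/2)=1.0368, √(2b)=2.0736; F=1.0368×3.262=3.3821, v=-41.6380/2.0736=-20.0796
k=3: u−w=-40.6090, u+w=2.1990; √(b/2)=1.0368, √(2b)=2.0736; F=1.0368×(-40.609)=-42.1043, v=2.1990/2.0736=1.0605
k=4: u−w=-23.7930, u+w=-11.7090; √(b/2)=1.0368, √(2b)=2.0736; F=1.0368×(-23.793)=-24.6691, v=-11.7090/2.0736=-5.6466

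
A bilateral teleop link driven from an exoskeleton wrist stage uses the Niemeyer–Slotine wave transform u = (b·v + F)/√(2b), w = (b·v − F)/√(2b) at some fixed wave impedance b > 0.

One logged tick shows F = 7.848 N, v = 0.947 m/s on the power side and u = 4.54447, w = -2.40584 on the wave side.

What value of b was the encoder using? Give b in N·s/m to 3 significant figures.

u + w = 2.1386;  u + w = √(2b)·v, so √(2b) = 2.1386/0.947 = 2.2583.
b = (√(2b))²/2 = 5.1000/2 = 2.5500.
(Check via u − w = 2F/√(2b): u − w = 6.9503, 2F/√(2b) = 6.9503.)

b = 2.55 N·s/m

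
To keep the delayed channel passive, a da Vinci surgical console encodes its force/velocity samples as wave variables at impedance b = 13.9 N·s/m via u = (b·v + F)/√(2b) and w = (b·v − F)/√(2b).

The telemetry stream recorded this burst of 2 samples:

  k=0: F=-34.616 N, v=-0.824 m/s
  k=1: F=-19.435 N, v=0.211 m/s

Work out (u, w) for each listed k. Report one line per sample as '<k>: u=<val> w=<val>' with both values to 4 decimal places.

k=0: b·v=13.9×(-0.824)=-11.4536; √(2b)=5.2726; u=(-11.4536+(-34.616))/5.2726=-8.7376, w=(-11.4536−(-34.616))/5.2726=4.3930
k=1: b·v=13.9×0.211=2.9329; √(2b)=5.2726; u=(2.9329+(-19.435))/5.2726=-3.1298, w=(2.9329−(-19.435))/5.2726=4.2423

0: u=-8.7376 w=4.3930
1: u=-3.1298 w=4.2423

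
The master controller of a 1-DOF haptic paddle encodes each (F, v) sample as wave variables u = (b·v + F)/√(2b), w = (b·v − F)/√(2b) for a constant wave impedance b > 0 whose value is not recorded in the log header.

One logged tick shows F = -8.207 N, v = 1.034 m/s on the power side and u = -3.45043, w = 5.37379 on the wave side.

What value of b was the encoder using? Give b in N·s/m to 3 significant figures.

u + w = 1.9234;  u + w = √(2b)·v, so √(2b) = 1.9234/1.034 = 1.8601.
b = (√(2b))²/2 = 3.4600/2 = 1.7300.
(Check via u − w = 2F/√(2b): u − w = -8.8242, 2F/√(2b) = -8.8242.)

b = 1.73 N·s/m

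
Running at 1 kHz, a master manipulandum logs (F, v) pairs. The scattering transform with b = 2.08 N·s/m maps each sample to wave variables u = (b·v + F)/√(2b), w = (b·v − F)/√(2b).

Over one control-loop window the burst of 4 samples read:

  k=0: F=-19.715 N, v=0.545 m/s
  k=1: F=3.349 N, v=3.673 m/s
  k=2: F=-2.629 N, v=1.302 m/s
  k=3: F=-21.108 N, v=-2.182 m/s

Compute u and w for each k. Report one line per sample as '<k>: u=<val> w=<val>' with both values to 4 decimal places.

0: u=-9.1103 w=10.2219
1: u=5.3877 w=2.1038
2: u=0.0388 w=2.6168
3: u=-12.5743 w=8.1238

k=0: b·v=2.08×0.545=1.1336; √(2b)=2.0396; u=(1.1336+(-19.715))/2.0396=-9.1103, w=(1.1336−(-19.715))/2.0396=10.2219
k=1: b·v=2.08×3.673=7.6398; √(2b)=2.0396; u=(7.6398+3.349)/2.0396=5.3877, w=(7.6398−3.349)/2.0396=2.1038
k=2: b·v=2.08×1.302=2.7082; √(2b)=2.0396; u=(2.7082+(-2.629))/2.0396=0.0388, w=(2.7082−(-2.629))/2.0396=2.6168
k=3: b·v=2.08×(-2.182)=-4.5386; √(2b)=2.0396; u=(-4.5386+(-21.108))/2.0396=-12.5743, w=(-4.5386−(-21.108))/2.0396=8.1238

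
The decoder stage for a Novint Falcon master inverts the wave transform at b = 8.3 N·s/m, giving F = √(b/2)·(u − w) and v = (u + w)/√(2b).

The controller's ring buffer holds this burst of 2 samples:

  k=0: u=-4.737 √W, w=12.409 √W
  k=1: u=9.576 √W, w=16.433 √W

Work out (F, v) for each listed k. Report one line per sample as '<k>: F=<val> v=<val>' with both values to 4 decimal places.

0: F=-34.9291 v=1.8830
1: F=-13.9688 v=6.3837

k=0: u−w=-17.1460, u+w=7.6720; √(b/2)=2.0372, √(2b)=4.0743; F=2.0372×(-17.146)=-34.9291, v=7.6720/4.0743=1.8830
k=1: u−w=-6.8570, u+w=26.0090; √(b/2)=2.0372, √(2b)=4.0743; F=2.0372×(-6.857)=-13.9688, v=26.0090/4.0743=6.3837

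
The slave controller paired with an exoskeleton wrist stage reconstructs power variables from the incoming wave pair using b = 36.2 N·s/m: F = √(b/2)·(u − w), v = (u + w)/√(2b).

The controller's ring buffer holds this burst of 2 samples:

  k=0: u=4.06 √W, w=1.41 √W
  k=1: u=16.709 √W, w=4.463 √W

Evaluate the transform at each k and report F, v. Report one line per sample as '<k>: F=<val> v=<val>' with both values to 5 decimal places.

k=0: u−w=2.65000, u+w=5.47000; √(b/2)=4.25441, √(2b)=8.50882; F=4.25441×2.65=11.27419, v=5.47000/8.50882=0.64286
k=1: u−w=12.24600, u+w=21.17200; √(b/2)=4.25441, √(2b)=8.50882; F=4.25441×12.246=52.09950, v=21.17200/8.50882=2.48824

0: F=11.27419 v=0.64286
1: F=52.09950 v=2.48824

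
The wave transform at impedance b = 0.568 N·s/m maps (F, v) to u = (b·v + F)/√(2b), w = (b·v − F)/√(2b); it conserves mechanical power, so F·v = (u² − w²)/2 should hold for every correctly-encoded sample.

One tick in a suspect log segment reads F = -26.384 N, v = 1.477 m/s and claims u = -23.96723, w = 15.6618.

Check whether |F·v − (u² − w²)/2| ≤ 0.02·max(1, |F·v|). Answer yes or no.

no

F·v = (-26.384)×1.477 = -38.9692 W.
(u² − w²)/2 = (574.4281 − 245.2920)/2 = 164.5681 W.
|Δ| = 203.5372;  2% of max(1, |F·v|) = 0.7794.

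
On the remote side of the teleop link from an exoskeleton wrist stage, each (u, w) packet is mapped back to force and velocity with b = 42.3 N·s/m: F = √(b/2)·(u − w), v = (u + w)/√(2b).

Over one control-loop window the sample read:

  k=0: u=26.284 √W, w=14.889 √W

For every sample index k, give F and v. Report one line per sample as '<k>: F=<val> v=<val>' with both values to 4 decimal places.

k=0: u−w=11.3950, u+w=41.1730; √(b/2)=4.5989, √(2b)=9.1978; F=4.5989×11.395=52.4046, v=41.1730/9.1978=4.4764

0: F=52.4046 v=4.4764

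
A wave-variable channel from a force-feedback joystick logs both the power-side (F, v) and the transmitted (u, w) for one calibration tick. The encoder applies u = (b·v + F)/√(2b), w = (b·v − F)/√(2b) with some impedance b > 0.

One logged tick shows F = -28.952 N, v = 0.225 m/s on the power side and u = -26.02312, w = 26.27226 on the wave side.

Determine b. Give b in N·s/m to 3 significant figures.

u + w = 0.24914;  u + w = √(2b)·v, so √(2b) = 0.24914/0.225 = 1.10729.
b = (√(2b))²/2 = 1.22609/2 = 0.61304.
(Check via u − w = 2F/√(2b): u − w = -52.29538, 2F/√(2b) = -52.29349.)

b = 0.613 N·s/m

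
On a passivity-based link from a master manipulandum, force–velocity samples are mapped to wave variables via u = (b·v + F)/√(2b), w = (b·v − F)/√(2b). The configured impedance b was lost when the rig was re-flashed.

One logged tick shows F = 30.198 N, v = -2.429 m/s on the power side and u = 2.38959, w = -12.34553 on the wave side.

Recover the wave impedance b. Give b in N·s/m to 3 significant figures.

b = 8.4 N·s/m

u + w = -9.95594;  u + w = √(2b)·v, so √(2b) = -9.95594/(-2.429) = 4.09878.
b = (√(2b))²/2 = 16.80001/2 = 8.40000.
(Check via u − w = 2F/√(2b): u − w = 14.73512, 2F/√(2b) = 14.73511.)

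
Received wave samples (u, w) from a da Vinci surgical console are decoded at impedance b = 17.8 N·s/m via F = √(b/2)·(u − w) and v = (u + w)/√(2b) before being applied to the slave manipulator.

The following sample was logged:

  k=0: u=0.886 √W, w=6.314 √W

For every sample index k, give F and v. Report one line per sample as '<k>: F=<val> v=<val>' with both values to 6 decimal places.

k=0: u−w=-5.428000, u+w=7.200000; √(b/2)=2.983287, √(2b)=5.966574; F=2.983287×(-5.428)=-16.193281, v=7.200000/5.966574=1.206723

0: F=-16.193281 v=1.206723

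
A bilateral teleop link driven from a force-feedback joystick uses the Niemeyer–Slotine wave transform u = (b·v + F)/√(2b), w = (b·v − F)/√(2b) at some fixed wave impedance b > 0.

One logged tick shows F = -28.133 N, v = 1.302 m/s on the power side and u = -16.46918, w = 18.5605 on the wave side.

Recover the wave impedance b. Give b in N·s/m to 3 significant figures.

b = 1.29 N·s/m

u + w = 2.09132;  u + w = √(2b)·v, so √(2b) = 2.09132/1.302 = 1.60624.
b = (√(2b))²/2 = 2.58000/2 = 1.29000.
(Check via u − w = 2F/√(2b): u − w = -35.02968, 2F/√(2b) = -35.02971.)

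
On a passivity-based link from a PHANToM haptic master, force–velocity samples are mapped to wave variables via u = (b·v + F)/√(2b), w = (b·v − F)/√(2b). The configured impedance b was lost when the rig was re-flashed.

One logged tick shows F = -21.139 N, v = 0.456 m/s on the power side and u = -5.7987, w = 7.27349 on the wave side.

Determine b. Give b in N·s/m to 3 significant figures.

b = 5.23 N·s/m

u + w = 1.47479;  u + w = √(2b)·v, so √(2b) = 1.47479/0.456 = 3.23419.
b = (√(2b))²/2 = 10.45998/2 = 5.22999.
(Check via u − w = 2F/√(2b): u − w = -13.07219, 2F/√(2b) = -13.07221.)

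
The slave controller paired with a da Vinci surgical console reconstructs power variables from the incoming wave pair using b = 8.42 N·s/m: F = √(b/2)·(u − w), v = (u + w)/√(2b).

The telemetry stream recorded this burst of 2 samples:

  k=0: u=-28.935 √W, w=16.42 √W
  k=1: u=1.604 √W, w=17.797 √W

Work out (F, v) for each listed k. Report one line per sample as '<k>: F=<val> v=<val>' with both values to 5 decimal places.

k=0: u−w=-45.35500, u+w=-12.51500; √(b/2)=2.05183, √(2b)=4.10366; F=2.05183×(-45.355)=-93.06068, v=-12.51500/4.10366=-3.04972
k=1: u−w=-16.19300, u+w=19.40100; √(b/2)=2.05183, √(2b)=4.10366; F=2.05183×(-16.193)=-33.22526, v=19.40100/4.10366=4.72773

0: F=-93.06068 v=-3.04972
1: F=-33.22526 v=4.72773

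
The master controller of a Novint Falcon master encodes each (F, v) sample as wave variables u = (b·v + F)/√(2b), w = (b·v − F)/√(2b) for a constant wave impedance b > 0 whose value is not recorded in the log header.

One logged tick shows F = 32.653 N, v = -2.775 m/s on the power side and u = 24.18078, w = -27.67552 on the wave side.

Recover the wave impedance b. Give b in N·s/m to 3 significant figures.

b = 0.793 N·s/m

u + w = -3.4947;  u + w = √(2b)·v, so √(2b) = -3.4947/(-2.775) = 1.2594.
b = (√(2b))²/2 = 1.5860/2 = 0.7930.
(Check via u − w = 2F/√(2b): u − w = 51.8563, 2F/√(2b) = 51.8563.)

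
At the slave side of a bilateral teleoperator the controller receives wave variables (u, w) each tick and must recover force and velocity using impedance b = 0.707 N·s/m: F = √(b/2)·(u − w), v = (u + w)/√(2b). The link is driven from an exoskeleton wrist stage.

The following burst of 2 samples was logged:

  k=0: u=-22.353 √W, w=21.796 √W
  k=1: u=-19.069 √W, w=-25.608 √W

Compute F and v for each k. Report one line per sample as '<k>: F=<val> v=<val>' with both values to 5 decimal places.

0: F=-26.24917 v=-0.46841
1: F=3.88782 v=-37.57157

k=0: u−w=-44.14900, u+w=-0.55700; √(b/2)=0.59456, √(2b)=1.18912; F=0.59456×(-44.149)=-26.24917, v=-0.55700/1.18912=-0.46841
k=1: u−w=6.53900, u+w=-44.67700; √(b/2)=0.59456, √(2b)=1.18912; F=0.59456×6.539=3.88782, v=-44.67700/1.18912=-37.57157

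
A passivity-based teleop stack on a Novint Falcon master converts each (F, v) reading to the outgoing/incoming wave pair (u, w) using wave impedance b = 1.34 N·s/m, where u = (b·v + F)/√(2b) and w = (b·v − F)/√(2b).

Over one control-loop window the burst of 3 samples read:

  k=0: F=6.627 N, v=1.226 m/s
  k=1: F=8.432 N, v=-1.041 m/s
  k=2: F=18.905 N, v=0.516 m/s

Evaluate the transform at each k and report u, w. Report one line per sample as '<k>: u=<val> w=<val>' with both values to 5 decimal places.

k=0: b·v=1.34×1.226=1.64284; √(2b)=1.63707; u=(1.64284+6.627)/1.63707=5.05161, w=(1.64284−6.627)/1.63707=-3.04456
k=1: b·v=1.34×(-1.041)=-1.39494; √(2b)=1.63707; u=(-1.39494+8.432)/1.63707=4.29857, w=(-1.39494−8.432)/1.63707=-6.00276
k=2: b·v=1.34×0.516=0.69144; √(2b)=1.63707; u=(0.69144+18.905)/1.63707=11.97043, w=(0.69144−18.905)/1.63707=-11.12570

0: u=5.05161 w=-3.04456
1: u=4.29857 w=-6.00276
2: u=11.97043 w=-11.12570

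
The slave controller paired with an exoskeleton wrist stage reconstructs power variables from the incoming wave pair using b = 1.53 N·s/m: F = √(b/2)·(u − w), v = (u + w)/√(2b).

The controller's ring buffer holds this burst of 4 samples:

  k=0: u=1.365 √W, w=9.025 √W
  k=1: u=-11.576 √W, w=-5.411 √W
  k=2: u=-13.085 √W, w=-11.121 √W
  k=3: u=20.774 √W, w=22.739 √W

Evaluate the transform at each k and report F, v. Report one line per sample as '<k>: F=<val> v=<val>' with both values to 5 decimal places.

k=0: u−w=-7.66000, u+w=10.39000; √(b/2)=0.87464, √(2b)=1.74929; F=0.87464×(-7.66)=-6.69976, v=10.39000/1.74929=5.93957
k=1: u−w=-6.16500, u+w=-16.98700; √(b/2)=0.87464, √(2b)=1.74929; F=0.87464×(-6.165)=-5.39217, v=-16.98700/1.74929=-9.71082
k=2: u−w=-1.96400, u+w=-24.20600; √(b/2)=0.87464, √(2b)=1.74929; F=0.87464×(-1.964)=-1.71780, v=-24.20600/1.74929=-13.83765
k=3: u−w=-1.96500, u+w=43.51300; √(b/2)=0.87464, √(2b)=1.74929; F=0.87464×(-1.965)=-1.71867, v=43.51300/1.74929=24.87473

0: F=-6.69976 v=5.93957
1: F=-5.39217 v=-9.71082
2: F=-1.71780 v=-13.83765
3: F=-1.71867 v=24.87473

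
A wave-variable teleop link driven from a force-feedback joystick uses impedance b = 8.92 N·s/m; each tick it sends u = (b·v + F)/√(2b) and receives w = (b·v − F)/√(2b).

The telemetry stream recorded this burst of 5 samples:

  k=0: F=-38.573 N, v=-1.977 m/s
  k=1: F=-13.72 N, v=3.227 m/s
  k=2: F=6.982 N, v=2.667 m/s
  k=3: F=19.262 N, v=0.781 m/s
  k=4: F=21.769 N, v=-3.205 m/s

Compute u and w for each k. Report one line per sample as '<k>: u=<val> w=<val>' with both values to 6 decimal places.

k=0: b·v=8.92×(-1.977)=-17.634840; √(2b)=4.223742; u=(-17.634840+(-38.573))/4.223742=-13.307592, w=(-17.634840−(-38.573))/4.223742=4.957253
k=1: b·v=8.92×3.227=28.784840; √(2b)=4.223742; u=(28.784840+(-13.72))/4.223742=3.566704, w=(28.784840−(-13.72))/4.223742=10.063313
k=2: b·v=8.92×2.667=23.789640; √(2b)=4.223742; u=(23.789640+6.982)/4.223742=7.285397, w=(23.789640−6.982)/4.223742=3.979324
k=3: b·v=8.92×0.781=6.966520; √(2b)=4.223742; u=(6.966520+19.262)/4.223742=6.209782, w=(6.966520−19.262)/4.223742=-2.911039
k=4: b·v=8.92×(-3.205)=-28.588600; √(2b)=4.223742; u=(-28.588600+21.769)/4.223742=-1.614587, w=(-28.588600−21.769)/4.223742=-11.922507

0: u=-13.307592 w=4.957253
1: u=3.566704 w=10.063313
2: u=7.285397 w=3.979324
3: u=6.209782 w=-2.911039
4: u=-1.614587 w=-11.922507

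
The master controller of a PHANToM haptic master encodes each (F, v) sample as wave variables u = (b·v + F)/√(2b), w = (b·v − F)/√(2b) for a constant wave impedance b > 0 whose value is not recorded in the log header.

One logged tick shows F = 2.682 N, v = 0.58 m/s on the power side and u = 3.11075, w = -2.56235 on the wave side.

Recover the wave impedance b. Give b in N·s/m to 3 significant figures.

u + w = 0.5484;  u + w = √(2b)·v, so √(2b) = 0.5484/0.58 = 0.9455.
b = (√(2b))²/2 = 0.8940/2 = 0.4470.
(Check via u − w = 2F/√(2b): u − w = 5.6731, 2F/√(2b) = 5.6731.)

b = 0.447 N·s/m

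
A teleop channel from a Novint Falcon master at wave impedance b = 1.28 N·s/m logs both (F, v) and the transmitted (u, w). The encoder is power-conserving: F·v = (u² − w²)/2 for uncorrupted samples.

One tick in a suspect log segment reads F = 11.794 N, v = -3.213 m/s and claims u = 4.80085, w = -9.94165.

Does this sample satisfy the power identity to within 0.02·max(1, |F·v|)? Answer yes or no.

F·v = 11.794×(-3.213) = -37.8941 W.
(u² − w²)/2 = (23.0482 − 98.8364)/2 = -37.8941 W.
|Δ| = 0.0000;  2% of max(1, |F·v|) = 0.7579.

yes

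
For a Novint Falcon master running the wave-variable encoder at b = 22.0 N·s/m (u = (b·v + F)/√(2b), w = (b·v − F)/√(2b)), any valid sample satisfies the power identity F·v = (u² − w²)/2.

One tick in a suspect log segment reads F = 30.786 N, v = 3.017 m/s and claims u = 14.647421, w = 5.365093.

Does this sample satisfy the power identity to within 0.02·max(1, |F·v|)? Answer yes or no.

F·v = 30.786×3.017 = 92.881362 W.
(u² − w²)/2 = (214.546942 − 28.784223)/2 = 92.881360 W.
|Δ| = 0.000002;  2% of max(1, |F·v|) = 1.857627.

yes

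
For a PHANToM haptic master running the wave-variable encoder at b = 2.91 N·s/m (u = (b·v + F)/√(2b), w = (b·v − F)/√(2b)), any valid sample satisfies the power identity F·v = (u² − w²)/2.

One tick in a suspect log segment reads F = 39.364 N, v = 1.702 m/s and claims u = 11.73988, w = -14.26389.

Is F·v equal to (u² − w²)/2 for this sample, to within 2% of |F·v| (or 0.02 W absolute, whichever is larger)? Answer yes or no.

no

F·v = 39.364×1.702 = 66.99753 W.
(u² − w²)/2 = (137.82478 − 203.45856)/2 = -32.81689 W.
|Δ| = 99.81442;  2% of max(1, |F·v|) = 1.33995.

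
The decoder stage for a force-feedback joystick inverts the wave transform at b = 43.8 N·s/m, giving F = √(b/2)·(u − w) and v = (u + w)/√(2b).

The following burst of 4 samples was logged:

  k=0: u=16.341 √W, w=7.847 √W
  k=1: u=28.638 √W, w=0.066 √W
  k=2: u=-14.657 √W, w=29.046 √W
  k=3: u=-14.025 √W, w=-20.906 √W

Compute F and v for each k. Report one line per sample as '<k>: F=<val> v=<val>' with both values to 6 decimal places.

0: F=39.749742 v=2.584330
1: F=133.709634 v=3.066835
2: F=-204.518834 v=1.537371
3: F=32.201316 v=-3.732149

k=0: u−w=8.494000, u+w=24.188000; √(b/2)=4.679744, √(2b)=9.359487; F=4.679744×8.494=39.749742, v=24.188000/9.359487=2.584330
k=1: u−w=28.572000, u+w=28.704000; √(b/2)=4.679744, √(2b)=9.359487; F=4.679744×28.572=133.709634, v=28.704000/9.359487=3.066835
k=2: u−w=-43.703000, u+w=14.389000; √(b/2)=4.679744, √(2b)=9.359487; F=4.679744×(-43.703)=-204.518834, v=14.389000/9.359487=1.537371
k=3: u−w=6.881000, u+w=-34.931000; √(b/2)=4.679744, √(2b)=9.359487; F=4.679744×6.881=32.201316, v=-34.931000/9.359487=-3.732149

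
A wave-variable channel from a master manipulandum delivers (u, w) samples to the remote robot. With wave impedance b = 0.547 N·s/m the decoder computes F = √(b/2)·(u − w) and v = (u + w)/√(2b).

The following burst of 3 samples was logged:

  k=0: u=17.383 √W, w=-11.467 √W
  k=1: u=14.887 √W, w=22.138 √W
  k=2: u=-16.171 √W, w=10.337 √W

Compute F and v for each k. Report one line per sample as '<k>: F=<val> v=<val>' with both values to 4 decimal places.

k=0: u−w=28.8500, u+w=5.9160; √(b/2)=0.5230, √(2b)=1.0459; F=0.5230×28.85=15.0878, v=5.9160/1.0459=5.6561
k=1: u−w=-7.2510, u+w=37.0250; √(b/2)=0.5230, √(2b)=1.0459; F=0.5230×(-7.251)=-3.7921, v=37.0250/1.0459=35.3986
k=2: u−w=-26.5080, u+w=-5.8340; √(b/2)=0.5230, √(2b)=1.0459; F=0.5230×(-26.508)=-13.8629, v=-5.8340/1.0459=-5.5777

0: F=15.0878 v=5.6561
1: F=-3.7921 v=35.3986
2: F=-13.8629 v=-5.5777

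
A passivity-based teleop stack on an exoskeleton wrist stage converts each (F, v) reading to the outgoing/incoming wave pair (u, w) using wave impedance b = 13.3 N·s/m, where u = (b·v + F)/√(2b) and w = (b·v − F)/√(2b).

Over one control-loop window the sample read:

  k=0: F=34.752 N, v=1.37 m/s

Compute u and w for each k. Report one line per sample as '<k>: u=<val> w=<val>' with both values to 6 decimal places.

k=0: b·v=13.3×1.37=18.221000; √(2b)=5.157519; u=(18.221000+34.752)/5.157519=10.271024, w=(18.221000−34.752)/5.157519=-3.205223

0: u=10.271024 w=-3.205223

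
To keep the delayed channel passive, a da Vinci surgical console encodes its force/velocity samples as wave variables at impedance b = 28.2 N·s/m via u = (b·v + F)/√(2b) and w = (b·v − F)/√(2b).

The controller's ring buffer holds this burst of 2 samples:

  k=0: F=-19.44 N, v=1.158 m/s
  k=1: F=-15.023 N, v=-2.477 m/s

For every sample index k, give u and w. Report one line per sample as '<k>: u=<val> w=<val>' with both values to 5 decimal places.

0: u=1.75974 w=6.93684
1: u=-11.30153 w=-7.30073

k=0: b·v=28.2×1.158=32.65560; √(2b)=7.50999; u=(32.65560+(-19.44))/7.50999=1.75974, w=(32.65560−(-19.44))/7.50999=6.93684
k=1: b·v=28.2×(-2.477)=-69.85140; √(2b)=7.50999; u=(-69.85140+(-15.023))/7.50999=-11.30153, w=(-69.85140−(-15.023))/7.50999=-7.30073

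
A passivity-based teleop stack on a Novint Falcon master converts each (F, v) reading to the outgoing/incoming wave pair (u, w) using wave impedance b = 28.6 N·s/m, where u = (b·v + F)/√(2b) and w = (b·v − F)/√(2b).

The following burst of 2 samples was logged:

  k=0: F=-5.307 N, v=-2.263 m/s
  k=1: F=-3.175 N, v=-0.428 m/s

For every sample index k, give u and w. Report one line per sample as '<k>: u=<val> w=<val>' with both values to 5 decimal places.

0: u=-9.25931 w=-7.85591
1: u=-2.03830 w=-1.19869

k=0: b·v=28.6×(-2.263)=-64.72180; √(2b)=7.56307; u=(-64.72180+(-5.307))/7.56307=-9.25931, w=(-64.72180−(-5.307))/7.56307=-7.85591
k=1: b·v=28.6×(-0.428)=-12.24080; √(2b)=7.56307; u=(-12.24080+(-3.175))/7.56307=-2.03830, w=(-12.24080−(-3.175))/7.56307=-1.19869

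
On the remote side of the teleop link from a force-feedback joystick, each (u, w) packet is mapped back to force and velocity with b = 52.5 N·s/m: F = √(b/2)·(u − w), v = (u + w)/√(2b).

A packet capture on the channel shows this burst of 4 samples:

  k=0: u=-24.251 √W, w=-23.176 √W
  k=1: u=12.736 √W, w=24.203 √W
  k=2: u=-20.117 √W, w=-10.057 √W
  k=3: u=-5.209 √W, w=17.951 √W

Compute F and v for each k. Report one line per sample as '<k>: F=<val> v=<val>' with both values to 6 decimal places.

k=0: u−w=-1.075000, u+w=-47.427000; √(b/2)=5.123475, √(2b)=10.246951; F=5.123475×(-1.075)=-5.507736, v=-47.427000/10.246951=-4.628401
k=1: u−w=-11.467000, u+w=36.939000; √(b/2)=5.123475, √(2b)=10.246951; F=5.123475×(-11.467)=-58.750892, v=36.939000/10.246951=3.604877
k=2: u−w=-10.060000, u+w=-30.174000; √(b/2)=5.123475, √(2b)=10.246951; F=5.123475×(-10.06)=-51.542162, v=-30.174000/10.246951=-2.944681
k=3: u−w=-23.160000, u+w=12.742000; √(b/2)=5.123475, √(2b)=10.246951; F=5.123475×(-23.16)=-118.659690, v=12.742000/10.246951=1.243492

0: F=-5.507736 v=-4.628401
1: F=-58.750892 v=3.604877
2: F=-51.542162 v=-2.944681
3: F=-118.659690 v=1.243492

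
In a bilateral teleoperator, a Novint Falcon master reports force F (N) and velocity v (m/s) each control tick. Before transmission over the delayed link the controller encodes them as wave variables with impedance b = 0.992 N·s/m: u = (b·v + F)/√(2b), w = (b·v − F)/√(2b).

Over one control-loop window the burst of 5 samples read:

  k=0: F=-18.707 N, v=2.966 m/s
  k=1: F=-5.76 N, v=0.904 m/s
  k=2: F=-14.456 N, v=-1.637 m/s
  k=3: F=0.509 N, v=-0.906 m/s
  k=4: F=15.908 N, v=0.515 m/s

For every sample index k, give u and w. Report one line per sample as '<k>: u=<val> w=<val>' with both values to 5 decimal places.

k=0: b·v=0.992×2.966=2.94227; √(2b)=1.40855; u=(2.94227+(-18.707))/1.40855=-11.19220, w=(2.94227−(-18.707))/1.40855=15.36995
k=1: b·v=0.992×0.904=0.89677; √(2b)=1.40855; u=(0.89677+(-5.76))/1.40855=-3.45266, w=(0.89677−(-5.76))/1.40855=4.72599
k=2: b·v=0.992×(-1.637)=-1.62390; √(2b)=1.40855; u=(-1.62390+(-14.456))/1.40855=-11.41596, w=(-1.62390−(-14.456))/1.40855=9.11018
k=3: b·v=0.992×(-0.906)=-0.89875; √(2b)=1.40855; u=(-0.89875+0.509)/1.40855=-0.27671, w=(-0.89875−0.509)/1.40855=-0.99944
k=4: b·v=0.992×0.515=0.51088; √(2b)=1.40855; u=(0.51088+15.908)/1.40855=11.65662, w=(0.51088−15.908)/1.40855=-10.93122

0: u=-11.19220 w=15.36995
1: u=-3.45266 w=4.72599
2: u=-11.41596 w=9.11018
3: u=-0.27671 w=-0.99944
4: u=11.65662 w=-10.93122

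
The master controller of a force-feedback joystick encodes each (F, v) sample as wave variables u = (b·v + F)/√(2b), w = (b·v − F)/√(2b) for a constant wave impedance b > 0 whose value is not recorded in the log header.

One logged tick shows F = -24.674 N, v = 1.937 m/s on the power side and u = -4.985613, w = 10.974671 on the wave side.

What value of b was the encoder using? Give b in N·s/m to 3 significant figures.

b = 4.78 N·s/m

u + w = 5.989058;  u + w = √(2b)·v, so √(2b) = 5.989058/1.937 = 3.091925.
b = (√(2b))²/2 = 9.559998/2 = 4.779999.
(Check via u − w = 2F/√(2b): u − w = -15.960284, 2F/√(2b) = -15.960286.)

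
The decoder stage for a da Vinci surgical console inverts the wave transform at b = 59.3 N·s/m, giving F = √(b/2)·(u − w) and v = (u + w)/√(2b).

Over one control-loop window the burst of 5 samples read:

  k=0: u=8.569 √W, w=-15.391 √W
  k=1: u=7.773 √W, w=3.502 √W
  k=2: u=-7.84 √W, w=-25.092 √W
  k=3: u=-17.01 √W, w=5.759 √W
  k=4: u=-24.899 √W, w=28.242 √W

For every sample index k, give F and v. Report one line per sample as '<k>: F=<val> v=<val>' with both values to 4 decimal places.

k=0: u−w=23.9600, u+w=-6.8220; √(b/2)=5.4452, √(2b)=10.8904; F=5.4452×23.96=130.4665, v=-6.8220/10.8904=-0.6264
k=1: u−w=4.2710, u+w=11.2750; √(b/2)=5.4452, √(2b)=10.8904; F=5.4452×4.271=23.2564, v=11.2750/10.8904=1.0353
k=2: u−w=17.2520, u+w=-32.9320; √(b/2)=5.4452, √(2b)=10.8904; F=5.4452×17.252=93.9403, v=-32.9320/10.8904=-3.0240
k=3: u−w=-22.7690, u+w=-11.2510; √(b/2)=5.4452, √(2b)=10.8904; F=5.4452×(-22.769)=-123.9813, v=-11.2510/10.8904=-1.0331
k=4: u−w=-53.1410, u+w=3.3430; √(b/2)=5.4452, √(2b)=10.8904; F=5.4452×(-53.141)=-289.3624, v=3.3430/10.8904=0.3070

0: F=130.4665 v=-0.6264
1: F=23.2564 v=1.0353
2: F=93.9403 v=-3.0240
3: F=-123.9813 v=-1.0331
4: F=-289.3624 v=0.3070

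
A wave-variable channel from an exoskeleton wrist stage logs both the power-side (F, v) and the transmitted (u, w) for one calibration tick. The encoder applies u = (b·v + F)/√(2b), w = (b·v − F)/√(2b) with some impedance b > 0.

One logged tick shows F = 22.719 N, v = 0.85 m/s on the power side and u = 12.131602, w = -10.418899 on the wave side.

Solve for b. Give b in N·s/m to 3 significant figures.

b = 2.03 N·s/m

u + w = 1.712703;  u + w = √(2b)·v, so √(2b) = 1.712703/0.85 = 2.014945.
b = (√(2b))²/2 = 4.060002/2 = 2.030001.
(Check via u − w = 2F/√(2b): u − w = 22.550501, 2F/√(2b) = 22.550495.)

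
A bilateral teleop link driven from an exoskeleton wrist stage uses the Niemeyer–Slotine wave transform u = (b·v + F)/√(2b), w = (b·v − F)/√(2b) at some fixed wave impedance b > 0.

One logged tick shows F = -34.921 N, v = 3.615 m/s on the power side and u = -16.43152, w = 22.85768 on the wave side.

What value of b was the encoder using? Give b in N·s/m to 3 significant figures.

u + w = 6.4262;  u + w = √(2b)·v, so √(2b) = 6.4262/3.615 = 1.7776.
b = (√(2b))²/2 = 3.1600/2 = 1.5800.
(Check via u − w = 2F/√(2b): u − w = -39.2892, 2F/√(2b) = -39.2892.)

b = 1.58 N·s/m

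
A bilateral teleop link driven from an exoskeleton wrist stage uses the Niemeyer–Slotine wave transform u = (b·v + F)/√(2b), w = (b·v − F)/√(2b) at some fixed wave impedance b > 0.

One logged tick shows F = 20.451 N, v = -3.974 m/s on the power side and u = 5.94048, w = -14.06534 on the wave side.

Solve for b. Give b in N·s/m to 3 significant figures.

u + w = -8.1249;  u + w = √(2b)·v, so √(2b) = -8.1249/(-3.974) = 2.0445.
b = (√(2b))²/2 = 4.1800/2 = 2.0900.
(Check via u − w = 2F/√(2b): u − w = 20.0058, 2F/√(2b) = 20.0058.)

b = 2.09 N·s/m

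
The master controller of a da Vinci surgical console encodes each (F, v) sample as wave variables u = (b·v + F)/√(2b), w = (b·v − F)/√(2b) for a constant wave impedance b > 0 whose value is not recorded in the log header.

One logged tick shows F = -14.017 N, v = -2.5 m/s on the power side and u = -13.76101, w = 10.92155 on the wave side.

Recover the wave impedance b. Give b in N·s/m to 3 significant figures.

u + w = -2.8395;  u + w = √(2b)·v, so √(2b) = -2.8395/(-2.5) = 1.1358.
b = (√(2b))²/2 = 1.2900/2 = 0.6450.
(Check via u − w = 2F/√(2b): u − w = -24.6826, 2F/√(2b) = -24.6825.)

b = 0.645 N·s/m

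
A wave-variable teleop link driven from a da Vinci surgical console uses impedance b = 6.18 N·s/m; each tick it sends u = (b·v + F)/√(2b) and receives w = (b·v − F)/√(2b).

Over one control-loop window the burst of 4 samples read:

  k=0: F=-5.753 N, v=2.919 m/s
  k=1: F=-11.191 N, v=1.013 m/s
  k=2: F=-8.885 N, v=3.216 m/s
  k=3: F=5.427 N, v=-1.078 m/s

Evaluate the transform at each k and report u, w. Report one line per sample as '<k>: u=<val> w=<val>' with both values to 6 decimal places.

0: u=3.494750 w=6.767517
1: u=-1.402477 w=4.963860
2: u=3.125962 w=8.180462
3: u=-0.351295 w=-3.438607

k=0: b·v=6.18×2.919=18.039420; √(2b)=3.515679; u=(18.039420+(-5.753))/3.515679=3.494750, w=(18.039420−(-5.753))/3.515679=6.767517
k=1: b·v=6.18×1.013=6.260340; √(2b)=3.515679; u=(6.260340+(-11.191))/3.515679=-1.402477, w=(6.260340−(-11.191))/3.515679=4.963860
k=2: b·v=6.18×3.216=19.874880; √(2b)=3.515679; u=(19.874880+(-8.885))/3.515679=3.125962, w=(19.874880−(-8.885))/3.515679=8.180462
k=3: b·v=6.18×(-1.078)=-6.662040; √(2b)=3.515679; u=(-6.662040+5.427)/3.515679=-0.351295, w=(-6.662040−5.427)/3.515679=-3.438607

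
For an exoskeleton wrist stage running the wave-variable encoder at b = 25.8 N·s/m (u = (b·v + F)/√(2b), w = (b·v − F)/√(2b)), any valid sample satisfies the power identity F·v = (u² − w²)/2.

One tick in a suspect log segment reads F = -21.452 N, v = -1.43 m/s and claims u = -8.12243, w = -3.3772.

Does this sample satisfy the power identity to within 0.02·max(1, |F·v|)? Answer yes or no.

F·v = (-21.452)×(-1.43) = 30.67636 W.
(u² − w²)/2 = (65.97387 − 11.40548)/2 = 27.28419 W.
|Δ| = 3.39217;  2% of max(1, |F·v|) = 0.61353.

no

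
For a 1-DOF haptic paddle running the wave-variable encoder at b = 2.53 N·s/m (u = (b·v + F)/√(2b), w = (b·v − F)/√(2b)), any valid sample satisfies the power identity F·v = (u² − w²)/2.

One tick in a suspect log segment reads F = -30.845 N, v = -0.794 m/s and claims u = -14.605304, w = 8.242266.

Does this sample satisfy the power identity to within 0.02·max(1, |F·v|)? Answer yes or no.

F·v = (-30.845)×(-0.794) = 24.490930 W.
(u² − w²)/2 = (213.314905 − 67.934949)/2 = 72.689978 W.
|Δ| = 48.199048;  2% of max(1, |F·v|) = 0.489819.

no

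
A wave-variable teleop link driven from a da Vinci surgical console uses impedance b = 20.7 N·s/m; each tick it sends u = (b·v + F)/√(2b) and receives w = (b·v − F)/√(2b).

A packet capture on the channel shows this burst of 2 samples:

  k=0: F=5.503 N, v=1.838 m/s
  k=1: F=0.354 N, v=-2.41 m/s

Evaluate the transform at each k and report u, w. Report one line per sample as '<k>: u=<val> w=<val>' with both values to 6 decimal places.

k=0: b·v=20.7×1.838=38.046600; √(2b)=6.434283; u=(38.046600+5.503)/6.434283=6.768369, w=(38.046600−5.503)/6.434283=5.057844
k=1: b·v=20.7×(-2.41)=-49.887000; √(2b)=6.434283; u=(-49.887000+0.354)/6.434283=-7.698293, w=(-49.887000−0.354)/6.434283=-7.808329

0: u=6.768369 w=5.057844
1: u=-7.698293 w=-7.808329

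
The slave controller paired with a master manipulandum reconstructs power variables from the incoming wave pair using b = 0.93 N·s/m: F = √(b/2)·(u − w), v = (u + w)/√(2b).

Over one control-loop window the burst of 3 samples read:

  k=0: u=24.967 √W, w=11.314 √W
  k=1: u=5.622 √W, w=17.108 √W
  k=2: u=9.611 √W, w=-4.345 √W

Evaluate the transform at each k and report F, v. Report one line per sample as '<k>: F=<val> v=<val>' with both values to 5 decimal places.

0: F=9.31010 v=26.60252
1: F=-7.83241 v=16.66644
2: F=9.51672 v=3.86122

k=0: u−w=13.65300, u+w=36.28100; √(b/2)=0.68191, √(2b)=1.36382; F=0.68191×13.653=9.31010, v=36.28100/1.36382=26.60252
k=1: u−w=-11.48600, u+w=22.73000; √(b/2)=0.68191, √(2b)=1.36382; F=0.68191×(-11.486)=-7.83241, v=22.73000/1.36382=16.66644
k=2: u−w=13.95600, u+w=5.26600; √(b/2)=0.68191, √(2b)=1.36382; F=0.68191×13.956=9.51672, v=5.26600/1.36382=3.86122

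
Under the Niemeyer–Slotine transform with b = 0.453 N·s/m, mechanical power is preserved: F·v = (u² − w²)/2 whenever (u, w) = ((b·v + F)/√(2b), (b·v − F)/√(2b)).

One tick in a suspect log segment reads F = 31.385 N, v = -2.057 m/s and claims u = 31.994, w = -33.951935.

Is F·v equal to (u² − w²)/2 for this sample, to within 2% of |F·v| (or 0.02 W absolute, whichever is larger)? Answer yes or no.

yes

F·v = 31.385×(-2.057) = -64.558945 W.
(u² − w²)/2 = (1023.616036 − 1152.733890)/2 = -64.558927 W.
|Δ| = 0.000018;  2% of max(1, |F·v|) = 1.291179.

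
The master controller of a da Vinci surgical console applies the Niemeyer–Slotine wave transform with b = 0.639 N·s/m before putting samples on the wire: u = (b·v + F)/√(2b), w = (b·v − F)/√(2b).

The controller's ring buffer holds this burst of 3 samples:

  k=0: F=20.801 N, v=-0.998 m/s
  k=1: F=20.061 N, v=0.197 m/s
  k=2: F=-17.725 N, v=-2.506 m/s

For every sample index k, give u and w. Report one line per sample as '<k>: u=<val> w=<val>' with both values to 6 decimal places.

k=0: b·v=0.639×(-0.998)=-0.637722; √(2b)=1.130487; u=(-0.637722+20.801)/1.130487=17.835928, w=(-0.637722−20.801)/1.130487=-18.964154
k=1: b·v=0.639×0.197=0.125883; √(2b)=1.130487; u=(0.125883+20.061)/1.130487=17.856808, w=(0.125883−20.061)/1.130487=-17.634103
k=2: b·v=0.639×(-2.506)=-1.601334; √(2b)=1.130487; u=(-1.601334+(-17.725))/1.130487=-17.095588, w=(-1.601334−(-17.725))/1.130487=14.262589

0: u=17.835928 w=-18.964154
1: u=17.856808 w=-17.634103
2: u=-17.095588 w=14.262589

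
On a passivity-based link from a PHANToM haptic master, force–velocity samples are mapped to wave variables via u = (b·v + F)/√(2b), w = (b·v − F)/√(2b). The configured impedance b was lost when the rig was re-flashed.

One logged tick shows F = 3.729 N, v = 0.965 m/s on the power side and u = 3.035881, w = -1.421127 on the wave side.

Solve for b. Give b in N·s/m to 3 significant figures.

u + w = 1.614754;  u + w = √(2b)·v, so √(2b) = 1.614754/0.965 = 1.673320.
b = (√(2b))²/2 = 2.800001/2 = 1.400000.
(Check via u − w = 2F/√(2b): u − w = 4.457008, 2F/√(2b) = 4.457007.)

b = 1.4 N·s/m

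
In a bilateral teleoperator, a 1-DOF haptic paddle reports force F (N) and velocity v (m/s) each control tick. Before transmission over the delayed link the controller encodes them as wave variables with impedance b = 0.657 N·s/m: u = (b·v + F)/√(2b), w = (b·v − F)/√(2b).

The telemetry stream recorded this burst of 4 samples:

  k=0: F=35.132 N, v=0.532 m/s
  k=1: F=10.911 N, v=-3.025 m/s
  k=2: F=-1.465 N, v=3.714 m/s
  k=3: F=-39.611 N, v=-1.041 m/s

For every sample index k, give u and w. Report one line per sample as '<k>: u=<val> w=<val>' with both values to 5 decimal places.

k=0: b·v=0.657×0.532=0.34952; √(2b)=1.14630; u=(0.34952+35.132)/1.14630=30.95313, w=(0.34952−35.132)/1.14630=-30.34330
k=1: b·v=0.657×(-3.025)=-1.98742; √(2b)=1.14630; u=(-1.98742+10.911)/1.14630=7.78469, w=(-1.98742−10.911)/1.14630=-11.25224
k=2: b·v=0.657×3.714=2.44010; √(2b)=1.14630; u=(2.44010+(-1.465))/1.14630=0.85065, w=(2.44010−(-1.465))/1.14630=3.40670
k=3: b·v=0.657×(-1.041)=-0.68394; √(2b)=1.14630; u=(-0.68394+(-39.611))/1.14630=-35.15222, w=(-0.68394−(-39.611))/1.14630=33.95893

0: u=30.95313 w=-30.34330
1: u=7.78469 w=-11.25224
2: u=0.85065 w=3.40670
3: u=-35.15222 w=33.95893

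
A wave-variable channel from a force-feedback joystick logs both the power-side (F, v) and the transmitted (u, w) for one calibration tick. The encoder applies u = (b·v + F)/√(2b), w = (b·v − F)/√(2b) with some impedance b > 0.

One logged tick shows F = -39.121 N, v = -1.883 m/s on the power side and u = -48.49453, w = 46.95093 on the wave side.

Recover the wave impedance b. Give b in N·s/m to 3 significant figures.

b = 0.336 N·s/m

u + w = -1.5436;  u + w = √(2b)·v, so √(2b) = -1.5436/(-1.883) = 0.8198.
b = (√(2b))²/2 = 0.6720/2 = 0.3360.
(Check via u − w = 2F/√(2b): u − w = -95.4455, 2F/√(2b) = -95.4455.)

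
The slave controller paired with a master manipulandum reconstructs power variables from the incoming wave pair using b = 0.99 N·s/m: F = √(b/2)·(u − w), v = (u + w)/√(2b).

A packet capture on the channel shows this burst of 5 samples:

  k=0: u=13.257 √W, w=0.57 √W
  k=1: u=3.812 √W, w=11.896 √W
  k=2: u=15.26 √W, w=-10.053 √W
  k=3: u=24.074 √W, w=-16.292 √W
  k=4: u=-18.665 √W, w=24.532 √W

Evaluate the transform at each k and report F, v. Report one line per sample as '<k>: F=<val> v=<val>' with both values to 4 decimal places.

k=0: u−w=12.6870, u+w=13.8270; √(b/2)=0.7036, √(2b)=1.4071; F=0.7036×12.687=8.9261, v=13.8270/1.4071=9.8264
k=1: u−w=-8.0840, u+w=15.7080; √(b/2)=0.7036, √(2b)=1.4071; F=0.7036×(-8.084)=-5.6876, v=15.7080/1.4071=11.1632
k=2: u−w=25.3130, u+w=5.2070; √(b/2)=0.7036, √(2b)=1.4071; F=0.7036×25.313=17.8093, v=5.2070/1.4071=3.7005
k=3: u−w=40.3660, u+w=7.7820; √(b/2)=0.7036, √(2b)=1.4071; F=0.7036×40.366=28.4000, v=7.7820/1.4071=5.5304
k=4: u−w=-43.1970, u+w=5.8670; √(b/2)=0.7036, √(2b)=1.4071; F=0.7036×(-43.197)=-30.3918, v=5.8670/1.4071=4.1695

0: F=8.9261 v=9.8264
1: F=-5.6876 v=11.1632
2: F=17.8093 v=3.7005
3: F=28.4000 v=5.5304
4: F=-30.3918 v=4.1695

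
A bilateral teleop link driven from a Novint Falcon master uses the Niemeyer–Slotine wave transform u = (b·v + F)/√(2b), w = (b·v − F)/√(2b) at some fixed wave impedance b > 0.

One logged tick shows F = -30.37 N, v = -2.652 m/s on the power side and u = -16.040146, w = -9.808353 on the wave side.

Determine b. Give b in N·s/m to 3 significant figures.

b = 47.5 N·s/m

u + w = -25.848499;  u + w = √(2b)·v, so √(2b) = -25.848499/(-2.652) = 9.746794.
b = (√(2b))²/2 = 95.000003/2 = 47.500001.
(Check via u − w = 2F/√(2b): u − w = -6.231793, 2F/√(2b) = -6.231792.)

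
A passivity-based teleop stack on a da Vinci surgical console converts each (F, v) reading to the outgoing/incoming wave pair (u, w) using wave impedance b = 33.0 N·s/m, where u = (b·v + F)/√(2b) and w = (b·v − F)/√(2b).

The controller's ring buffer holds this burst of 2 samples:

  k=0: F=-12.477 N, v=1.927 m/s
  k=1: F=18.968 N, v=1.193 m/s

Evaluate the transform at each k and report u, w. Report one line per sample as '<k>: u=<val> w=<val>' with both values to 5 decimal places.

k=0: b·v=33.0×1.927=63.59100; √(2b)=8.12404; u=(63.59100+(-12.477))/8.12404=6.29170, w=(63.59100−(-12.477))/8.12404=9.36332
k=1: b·v=33.0×1.193=39.36900; √(2b)=8.12404; u=(39.36900+18.968)/8.12404=7.18079, w=(39.36900−18.968)/8.12404=2.51119

0: u=6.29170 w=9.36332
1: u=7.18079 w=2.51119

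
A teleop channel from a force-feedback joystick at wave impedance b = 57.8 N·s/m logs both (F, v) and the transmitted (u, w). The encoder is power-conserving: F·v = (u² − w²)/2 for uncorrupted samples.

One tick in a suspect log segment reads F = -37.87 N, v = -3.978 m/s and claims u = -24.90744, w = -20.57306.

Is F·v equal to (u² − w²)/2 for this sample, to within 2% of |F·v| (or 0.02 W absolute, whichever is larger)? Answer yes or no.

no

F·v = (-37.87)×(-3.978) = 150.64686 W.
(u² − w²)/2 = (620.38057 − 423.25080)/2 = 98.56488 W.
|Δ| = 52.08198;  2% of max(1, |F·v|) = 3.01294.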